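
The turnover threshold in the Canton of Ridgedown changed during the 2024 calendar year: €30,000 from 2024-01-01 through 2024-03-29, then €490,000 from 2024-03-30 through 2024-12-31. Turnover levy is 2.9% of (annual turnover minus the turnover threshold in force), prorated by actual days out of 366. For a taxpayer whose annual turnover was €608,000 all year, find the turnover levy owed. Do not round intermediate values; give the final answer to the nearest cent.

2024-01-01 to 2024-03-29: 89 days, exemption €30,000 → (€608,000 − €30,000) × 2.9% × 89/366 = €4,076.0055
2024-03-30 to 2024-12-31: 277 days, exemption €490,000 → (€608,000 − €490,000) × 2.9% × 277/366 = €2,589.8743
Total = €6,665.8798

€6,665.88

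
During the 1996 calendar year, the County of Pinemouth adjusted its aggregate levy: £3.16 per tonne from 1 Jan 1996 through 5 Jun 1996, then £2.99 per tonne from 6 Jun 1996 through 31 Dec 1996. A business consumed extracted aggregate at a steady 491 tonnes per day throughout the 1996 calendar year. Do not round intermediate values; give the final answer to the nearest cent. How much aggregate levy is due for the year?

1 Jan – 5 Jun 1996: 157 days × 491 tonnes/day = 77,087 tonnes at £3.16/tonne → £243594.92
6 Jun – 31 Dec 1996: 209 days × 491 tonnes/day = 102,619 tonnes at £2.99/tonne → £306830.81

£550425.73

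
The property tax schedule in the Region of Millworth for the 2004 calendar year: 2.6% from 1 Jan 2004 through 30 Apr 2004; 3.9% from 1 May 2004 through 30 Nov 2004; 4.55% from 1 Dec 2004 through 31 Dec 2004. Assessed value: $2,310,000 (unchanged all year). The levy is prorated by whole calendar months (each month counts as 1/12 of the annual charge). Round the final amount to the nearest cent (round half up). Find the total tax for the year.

1 Jan – 30 Apr 2004: 4 months at 2.6% → $2,310,000 × 2.6% × 4/12 = $20,020.0000
1 May – 30 Nov 2004: 7 months at 3.9% → $2,310,000 × 3.9% × 7/12 = $52,552.5000
1 Dec – 31 Dec 2004: 1 month at 4.55% → $2,310,000 × 4.55% × 1/12 = $8,758.7500
Total = $81,331.2500

$81,331.25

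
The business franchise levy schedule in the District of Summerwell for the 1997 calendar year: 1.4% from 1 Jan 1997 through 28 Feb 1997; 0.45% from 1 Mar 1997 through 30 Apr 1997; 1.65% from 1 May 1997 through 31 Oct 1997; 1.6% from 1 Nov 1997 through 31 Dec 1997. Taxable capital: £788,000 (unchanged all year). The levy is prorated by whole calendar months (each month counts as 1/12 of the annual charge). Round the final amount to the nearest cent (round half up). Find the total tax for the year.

1 Jan – 28 Feb 1997: 2 months at 1.4% → £788,000 × 1.4% × 2/12 = £1,838.6667
1 Mar – 30 Apr 1997: 2 months at 0.45% → £788,000 × 0.45% × 2/12 = £591.0000
1 May – 31 Oct 1997: 6 months at 1.65% → £788,000 × 1.65% × 6/12 = £6,501.0000
1 Nov – 31 Dec 1997: 2 months at 1.6% → £788,000 × 1.6% × 2/12 = £2,101.3333
Total = £11,032.0000

£11,032.00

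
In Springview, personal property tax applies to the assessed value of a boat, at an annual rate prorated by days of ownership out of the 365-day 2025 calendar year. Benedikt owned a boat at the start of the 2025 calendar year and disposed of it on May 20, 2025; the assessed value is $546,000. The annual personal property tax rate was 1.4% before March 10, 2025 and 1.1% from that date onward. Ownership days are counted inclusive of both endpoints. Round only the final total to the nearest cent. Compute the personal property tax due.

$2,608.83

January 1 – March 9, 2025: 68 days at 1.4% → $546,000 × 1.4% × 68/365 = $1,424.0877
March 10 – May 20, 2025: 72 days at 1.1% → $546,000 × 1.1% × 72/365 = $1,184.7452
Total = $2,608.8329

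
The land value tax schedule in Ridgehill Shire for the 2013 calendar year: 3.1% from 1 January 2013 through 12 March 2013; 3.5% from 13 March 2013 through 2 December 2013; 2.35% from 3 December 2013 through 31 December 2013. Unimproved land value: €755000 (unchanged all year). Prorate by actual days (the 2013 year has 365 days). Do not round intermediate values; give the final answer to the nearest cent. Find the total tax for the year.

€25147.71

1 January – 12 March 2013: 71 days at 3.1% → €755000 × 3.1% × 71/365 = €4552.7534
13 March – 2 December 2013: 265 days at 3.5% → €755000 × 3.5% × 265/365 = €19185.2740
3 December – 31 December 2013: 29 days at 2.35% → €755000 × 2.35% × 29/365 = €1409.6781
Total = €25147.7055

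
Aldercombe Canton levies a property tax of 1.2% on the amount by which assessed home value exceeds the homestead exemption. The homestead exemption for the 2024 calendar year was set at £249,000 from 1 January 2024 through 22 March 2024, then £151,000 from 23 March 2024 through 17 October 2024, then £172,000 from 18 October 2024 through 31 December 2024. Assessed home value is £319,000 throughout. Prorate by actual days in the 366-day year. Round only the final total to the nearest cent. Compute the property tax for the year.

£1,700.89

1 January – 22 March 2024: 82 days, exemption £249,000 → (£319,000 − £249,000) × 1.2% × 82/366 = £188.1967
23 March – 17 October 2024: 209 days, exemption £151,000 → (£319,000 − £151,000) × 1.2% × 209/366 = £1,151.2131
18 October – 31 December 2024: 75 days, exemption £172,000 → (£319,000 − £172,000) × 1.2% × 75/366 = £361.4754
Total = £1,700.8852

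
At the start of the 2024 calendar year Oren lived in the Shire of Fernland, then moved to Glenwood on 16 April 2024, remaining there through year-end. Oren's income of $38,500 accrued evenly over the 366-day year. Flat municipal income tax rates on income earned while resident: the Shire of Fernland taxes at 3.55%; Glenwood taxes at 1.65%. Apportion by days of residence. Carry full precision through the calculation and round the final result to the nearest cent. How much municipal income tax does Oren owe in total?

The Shire of Fernland, 1 January – 15 April 2024: 106 days → $38,500 × 3.55% × 106/366 = $395.8347
Glenwood, 16 April – 31 December 2024: 260 days → $38,500 × 1.65% × 260/366 = $451.2705
Total = $847.1052

$847.11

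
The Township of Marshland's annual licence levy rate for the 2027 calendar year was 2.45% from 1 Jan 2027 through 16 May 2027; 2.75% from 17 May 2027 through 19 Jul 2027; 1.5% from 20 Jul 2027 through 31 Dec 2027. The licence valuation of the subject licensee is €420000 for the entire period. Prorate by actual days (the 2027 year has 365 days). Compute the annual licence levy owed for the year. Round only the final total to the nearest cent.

€8707.23

1 Jan – 16 May 2027: 136 days at 2.45% → €420000 × 2.45% × 136/365 = €3834.0822
17 May – 19 Jul 2027: 64 days at 2.75% → €420000 × 2.75% × 64/365 = €2025.2055
20 Jul – 31 Dec 2027: 165 days at 1.5% → €420000 × 1.5% × 165/365 = €2847.9452
Total = €8707.2329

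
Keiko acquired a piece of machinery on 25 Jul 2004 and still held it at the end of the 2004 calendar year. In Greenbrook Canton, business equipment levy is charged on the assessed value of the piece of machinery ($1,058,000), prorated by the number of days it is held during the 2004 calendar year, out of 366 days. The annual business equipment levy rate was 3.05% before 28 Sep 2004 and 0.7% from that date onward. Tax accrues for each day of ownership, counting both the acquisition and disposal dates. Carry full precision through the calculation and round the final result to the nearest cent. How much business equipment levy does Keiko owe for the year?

$7,653.16

25 Jul – 27 Sep 2004: 65 days at 3.05% → $1,058,000 × 3.05% × 65/366 = $5,730.8333
28 Sep – 31 Dec 2004: 95 days at 0.7% → $1,058,000 × 0.7% × 95/366 = $1,922.3224
Total = $7,653.1557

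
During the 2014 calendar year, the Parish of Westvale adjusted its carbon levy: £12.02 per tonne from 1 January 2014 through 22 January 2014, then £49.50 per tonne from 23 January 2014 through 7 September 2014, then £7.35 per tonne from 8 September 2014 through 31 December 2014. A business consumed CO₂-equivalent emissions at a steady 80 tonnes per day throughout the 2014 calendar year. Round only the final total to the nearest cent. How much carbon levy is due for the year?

£991,655.20

1 January – 22 January 2014: 22 days × 80 tonnes/day = 1,760 tonnes at £12.02/tonne → £21,155.20
23 January – 7 September 2014: 228 days × 80 tonnes/day = 18,240 tonnes at £49.50/tonne → £902,880.00
8 September – 31 December 2014: 115 days × 80 tonnes/day = 9,200 tonnes at £7.35/tonne → £67,620.00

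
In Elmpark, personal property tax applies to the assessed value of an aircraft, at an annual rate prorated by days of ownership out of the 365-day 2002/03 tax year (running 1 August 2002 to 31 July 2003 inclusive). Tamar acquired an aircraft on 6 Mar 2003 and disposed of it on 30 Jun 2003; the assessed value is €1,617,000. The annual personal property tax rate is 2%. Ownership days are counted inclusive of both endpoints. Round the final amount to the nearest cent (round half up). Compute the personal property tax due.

Days held (6 Mar – 30 Jun 2003): 117 out of 365
Tax = €1,617,000 × 2% × 117/365 = €10,366.5205

€10,366.52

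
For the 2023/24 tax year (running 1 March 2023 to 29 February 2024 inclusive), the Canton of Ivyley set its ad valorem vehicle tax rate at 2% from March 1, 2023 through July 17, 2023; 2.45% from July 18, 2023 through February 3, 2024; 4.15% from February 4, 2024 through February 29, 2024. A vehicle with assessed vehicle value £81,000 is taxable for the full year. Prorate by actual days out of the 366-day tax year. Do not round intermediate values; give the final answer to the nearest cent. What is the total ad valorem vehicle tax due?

£1,943.89

March 1 – July 17, 2023: 139 days at 2% → £81,000 × 2% × 139/366 = £615.2459
July 18, 2023 – February 3, 2024: 201 days at 2.45% → £81,000 × 2.45% × 201/366 = £1,089.8484
February 4 – February 29, 2024: 26 days at 4.15% → £81,000 × 4.15% × 26/366 = £238.7951
Total = £1,943.8893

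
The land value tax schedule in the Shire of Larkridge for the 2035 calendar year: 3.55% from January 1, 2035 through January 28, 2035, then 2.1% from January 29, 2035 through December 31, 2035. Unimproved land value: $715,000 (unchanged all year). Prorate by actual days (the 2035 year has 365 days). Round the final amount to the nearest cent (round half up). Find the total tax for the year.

January 1 – January 28, 2035: 28 days at 3.55% → $715,000 × 3.55% × 28/365 = $1,947.1507
January 29 – December 31, 2035: 337 days at 2.1% → $715,000 × 2.1% × 337/365 = $13,863.1644
Total = $15,810.3151

$15,810.32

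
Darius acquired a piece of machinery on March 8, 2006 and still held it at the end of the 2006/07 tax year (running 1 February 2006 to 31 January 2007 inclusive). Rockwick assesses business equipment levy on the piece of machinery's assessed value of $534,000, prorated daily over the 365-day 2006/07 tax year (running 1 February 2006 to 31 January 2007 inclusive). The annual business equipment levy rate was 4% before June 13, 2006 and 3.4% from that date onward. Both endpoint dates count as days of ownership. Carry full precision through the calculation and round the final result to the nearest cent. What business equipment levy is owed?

March 8 – June 12, 2006: 97 days at 4% → $534,000 × 4% × 97/365 = $5,676.4932
June 13, 2006 – January 31, 2007: 233 days at 3.4% → $534,000 × 3.4% × 233/365 = $11,589.9945
Total = $17,266.4877

$17,266.49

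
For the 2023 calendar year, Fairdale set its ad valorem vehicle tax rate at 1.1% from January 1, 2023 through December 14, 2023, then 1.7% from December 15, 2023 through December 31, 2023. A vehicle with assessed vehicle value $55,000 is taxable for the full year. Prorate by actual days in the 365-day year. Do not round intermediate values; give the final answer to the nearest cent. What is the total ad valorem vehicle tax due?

$620.37

January 1 – December 14, 2023: 348 days at 1.1% → $55,000 × 1.1% × 348/365 = $576.8219
December 15 – December 31, 2023: 17 days at 1.7% → $55,000 × 1.7% × 17/365 = $43.5479
Total = $620.3699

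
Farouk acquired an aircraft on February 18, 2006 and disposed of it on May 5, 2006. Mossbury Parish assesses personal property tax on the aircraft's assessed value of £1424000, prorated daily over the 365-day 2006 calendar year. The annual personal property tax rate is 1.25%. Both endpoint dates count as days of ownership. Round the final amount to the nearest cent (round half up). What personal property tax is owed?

Days held (February 18 – May 5, 2006): 77 out of 365
Tax = £1424000 × 1.25% × 77/365 = £3755.0685

£3755.07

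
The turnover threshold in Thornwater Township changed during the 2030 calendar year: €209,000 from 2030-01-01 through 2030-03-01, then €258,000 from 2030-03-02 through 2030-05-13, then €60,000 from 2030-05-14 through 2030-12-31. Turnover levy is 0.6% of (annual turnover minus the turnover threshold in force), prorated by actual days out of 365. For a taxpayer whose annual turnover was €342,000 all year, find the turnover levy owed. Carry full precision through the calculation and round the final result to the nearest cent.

€1,307.44

2030-01-01 to 2030-03-01: 60 days, exemption €209,000 → (€342,000 − €209,000) × 0.6% × 60/365 = €131.1781
2030-03-02 to 2030-05-13: 73 days, exemption €258,000 → (€342,000 − €258,000) × 0.6% × 73/365 = €100.8000
2030-05-14 to 2030-12-31: 232 days, exemption €60,000 → (€342,000 − €60,000) × 0.6% × 232/365 = €1,075.4630
Total = €1,307.4411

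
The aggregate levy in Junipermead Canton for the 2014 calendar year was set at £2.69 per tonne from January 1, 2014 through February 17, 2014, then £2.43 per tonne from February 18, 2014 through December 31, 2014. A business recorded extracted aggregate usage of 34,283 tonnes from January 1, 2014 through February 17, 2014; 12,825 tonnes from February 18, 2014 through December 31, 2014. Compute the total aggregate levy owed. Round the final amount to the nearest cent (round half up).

January 1 – February 17, 2014: 34,283 tonnes at £2.69/tonne → £92,221.27
February 18 – December 31, 2014: 12,825 tonnes at £2.43/tonne → £31,164.75

£123,386.02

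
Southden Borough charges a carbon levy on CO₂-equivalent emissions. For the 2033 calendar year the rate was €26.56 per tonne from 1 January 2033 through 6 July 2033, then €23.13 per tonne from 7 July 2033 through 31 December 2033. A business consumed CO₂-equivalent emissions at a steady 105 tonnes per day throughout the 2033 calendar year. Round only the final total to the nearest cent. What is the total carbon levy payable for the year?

1 January – 6 July 2033: 187 days × 105 tonnes/day = 19,635 tonnes at €26.56/tonne → €521,505.60
7 July – 31 December 2033: 178 days × 105 tonnes/day = 18,690 tonnes at €23.13/tonne → €432,299.70

€953,805.30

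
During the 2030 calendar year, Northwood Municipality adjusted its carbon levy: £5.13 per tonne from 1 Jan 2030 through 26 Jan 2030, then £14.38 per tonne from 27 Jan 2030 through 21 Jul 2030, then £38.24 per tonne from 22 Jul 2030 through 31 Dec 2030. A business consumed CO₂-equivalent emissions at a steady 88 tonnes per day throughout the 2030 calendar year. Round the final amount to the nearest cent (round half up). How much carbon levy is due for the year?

1 Jan – 26 Jan 2030: 26 days × 88 tonnes/day = 2,288 tonnes at £5.13/tonne → £11,737.44
27 Jan – 21 Jul 2030: 176 days × 88 tonnes/day = 15,488 tonnes at £14.38/tonne → £222,717.44
22 Jul – 31 Dec 2030: 163 days × 88 tonnes/day = 14,344 tonnes at £38.24/tonne → £548,514.56

£782,969.44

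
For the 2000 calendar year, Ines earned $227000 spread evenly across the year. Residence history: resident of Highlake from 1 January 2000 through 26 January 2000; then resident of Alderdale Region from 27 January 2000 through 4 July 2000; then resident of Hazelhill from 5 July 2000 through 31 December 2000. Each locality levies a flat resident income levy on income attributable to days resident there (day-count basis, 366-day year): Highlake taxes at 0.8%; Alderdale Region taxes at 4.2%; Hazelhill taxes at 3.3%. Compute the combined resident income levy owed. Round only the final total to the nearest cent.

Highlake, 1 January – 26 January 2000: 26 days → $227000 × 0.8% × 26/366 = $129.0055
Alderdale Region, 27 January – 4 July 2000: 160 days → $227000 × 4.2% × 160/366 = $4167.8689
Hazelhill, 5 July – 31 December 2000: 180 days → $227000 × 3.3% × 180/366 = $3684.0984
Total = $7980.9727

$7980.97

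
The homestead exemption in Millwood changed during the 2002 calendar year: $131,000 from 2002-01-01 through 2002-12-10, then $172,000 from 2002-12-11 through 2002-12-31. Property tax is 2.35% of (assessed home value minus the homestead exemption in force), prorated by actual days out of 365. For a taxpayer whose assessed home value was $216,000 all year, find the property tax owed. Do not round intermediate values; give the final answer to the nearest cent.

$1,942.07

2002-01-01 to 2002-12-10: 344 days, exemption $131,000 → ($216,000 − $131,000) × 2.35% × 344/365 = $1,882.5753
2002-12-11 to 2002-12-31: 21 days, exemption $172,000 → ($216,000 − $172,000) × 2.35% × 21/365 = $59.4904
Total = $1,942.0658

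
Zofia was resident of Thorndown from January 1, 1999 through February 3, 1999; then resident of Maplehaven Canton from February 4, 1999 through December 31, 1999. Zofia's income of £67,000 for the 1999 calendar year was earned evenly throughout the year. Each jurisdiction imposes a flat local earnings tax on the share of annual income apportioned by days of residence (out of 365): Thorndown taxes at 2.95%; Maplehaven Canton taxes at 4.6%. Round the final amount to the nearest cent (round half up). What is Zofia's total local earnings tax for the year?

£2,979.02

Thorndown, January 1 – February 3, 1999: 34 days → £67,000 × 2.95% × 34/365 = £184.1123
Maplehaven Canton, February 4 – December 31, 1999: 331 days → £67,000 × 4.6% × 331/365 = £2,794.9096
Total = £2,979.0219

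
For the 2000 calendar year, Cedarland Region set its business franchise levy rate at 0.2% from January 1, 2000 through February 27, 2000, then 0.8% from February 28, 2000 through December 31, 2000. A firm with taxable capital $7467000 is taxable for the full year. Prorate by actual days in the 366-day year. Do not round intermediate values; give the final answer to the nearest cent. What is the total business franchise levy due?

January 1 – February 27, 2000: 58 days at 0.2% → $7467000 × 0.2% × 58/366 = $2366.5902
February 28 – December 31, 2000: 308 days at 0.8% → $7467000 × 0.8% × 308/366 = $50269.6393
Total = $52636.2295

$52636.23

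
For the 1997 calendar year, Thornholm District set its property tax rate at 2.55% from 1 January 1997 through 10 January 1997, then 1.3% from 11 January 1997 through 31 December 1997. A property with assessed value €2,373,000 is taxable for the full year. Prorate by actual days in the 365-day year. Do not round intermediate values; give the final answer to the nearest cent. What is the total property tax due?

€31,661.67

1 January – 10 January 1997: 10 days at 2.55% → €2,373,000 × 2.55% × 10/365 = €1,657.8493
11 January – 31 December 1997: 355 days at 1.3% → €2,373,000 × 1.3% × 355/365 = €30,003.8219
Total = €31,661.6712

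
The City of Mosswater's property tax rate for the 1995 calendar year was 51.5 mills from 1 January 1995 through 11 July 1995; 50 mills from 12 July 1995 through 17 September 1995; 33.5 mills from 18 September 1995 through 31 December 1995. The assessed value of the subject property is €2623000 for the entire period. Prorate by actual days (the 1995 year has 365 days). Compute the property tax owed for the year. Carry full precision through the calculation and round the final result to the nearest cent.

€120769.39

1 January – 11 July 1995: 192 days at 51.5 mills → €2623000 × 5.15% × 192/365 = €71058.1479
12 July – 17 September 1995: 68 days at 50 mills → €2623000 × 5% × 68/365 = €24433.4247
18 September – 31 December 1995: 105 days at 33.5 mills → €2623000 × 3.35% × 105/365 = €25277.8151
Total = €120769.3877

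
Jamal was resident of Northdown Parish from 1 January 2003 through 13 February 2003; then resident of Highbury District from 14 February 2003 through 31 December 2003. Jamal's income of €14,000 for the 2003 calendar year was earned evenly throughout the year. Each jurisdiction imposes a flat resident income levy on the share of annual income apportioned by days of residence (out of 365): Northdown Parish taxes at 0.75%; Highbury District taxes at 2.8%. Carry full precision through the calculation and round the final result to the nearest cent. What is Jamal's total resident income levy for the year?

€357.40

Northdown Parish, 1 January – 13 February 2003: 44 days → €14,000 × 0.75% × 44/365 = €12.6575
Highbury District, 14 February – 31 December 2003: 321 days → €14,000 × 2.8% × 321/365 = €344.7452
Total = €357.4027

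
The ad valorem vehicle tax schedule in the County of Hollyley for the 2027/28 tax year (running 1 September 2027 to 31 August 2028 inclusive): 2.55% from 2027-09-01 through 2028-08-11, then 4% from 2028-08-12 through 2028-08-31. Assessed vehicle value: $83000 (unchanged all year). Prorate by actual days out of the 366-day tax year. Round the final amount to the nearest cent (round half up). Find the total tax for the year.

$2182.27

2027-09-01 to 2028-08-11: 346 days at 2.55% → $83000 × 2.55% × 346/366 = $2000.8443
2028-08-12 to 2028-08-31: 20 days at 4% → $83000 × 4% × 20/366 = $181.4208
Total = $2182.2650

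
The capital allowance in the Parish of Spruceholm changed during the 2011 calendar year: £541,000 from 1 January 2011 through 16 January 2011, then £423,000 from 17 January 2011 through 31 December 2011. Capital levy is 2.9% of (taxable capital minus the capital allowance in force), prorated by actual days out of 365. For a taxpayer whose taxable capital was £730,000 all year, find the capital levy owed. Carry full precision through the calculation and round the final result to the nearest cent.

1 January – 16 January 2011: 16 days, exemption £541,000 → (£730,000 − £541,000) × 2.9% × 16/365 = £240.2630
17 January – 31 December 2011: 349 days, exemption £423,000 → (£730,000 − £423,000) × 2.9% × 349/365 = £8,512.7315
Total = £8,752.9945

£8,752.99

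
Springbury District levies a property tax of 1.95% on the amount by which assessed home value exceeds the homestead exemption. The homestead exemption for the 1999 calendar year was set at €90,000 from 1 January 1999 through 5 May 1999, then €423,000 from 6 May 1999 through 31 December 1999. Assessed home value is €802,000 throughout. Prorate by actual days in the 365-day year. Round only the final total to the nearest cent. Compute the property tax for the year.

€9,614.30

1 January – 5 May 1999: 125 days, exemption €90,000 → (€802,000 − €90,000) × 1.95% × 125/365 = €4,754.7945
6 May – 31 December 1999: 240 days, exemption €423,000 → (€802,000 − €423,000) × 1.95% × 240/365 = €4,859.5068
Total = €9,614.3014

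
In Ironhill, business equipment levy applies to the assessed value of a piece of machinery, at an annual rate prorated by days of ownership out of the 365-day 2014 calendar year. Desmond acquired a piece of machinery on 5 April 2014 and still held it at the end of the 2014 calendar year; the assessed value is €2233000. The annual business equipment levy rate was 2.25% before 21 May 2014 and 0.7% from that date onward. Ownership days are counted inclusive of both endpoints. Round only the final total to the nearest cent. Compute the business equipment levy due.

€15967.48

5 April – 20 May 2014: 46 days at 2.25% → €2233000 × 2.25% × 46/365 = €6331.9315
21 May – 31 December 2014: 225 days at 0.7% → €2233000 × 0.7% × 225/365 = €9635.5479
Total = €15967.4795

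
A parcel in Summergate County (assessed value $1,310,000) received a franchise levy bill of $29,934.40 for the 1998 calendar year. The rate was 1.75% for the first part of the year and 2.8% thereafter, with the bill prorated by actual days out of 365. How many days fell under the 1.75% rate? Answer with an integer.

179 days

Let d = days at the first rate; then 365 − d days at the second rate.
$1,310,000 × [1.75%·d + 2.8%·(365−d)] / 365 = $29,934.40
Solving gives d = 179, so the new rate took effect on June 29, 1998.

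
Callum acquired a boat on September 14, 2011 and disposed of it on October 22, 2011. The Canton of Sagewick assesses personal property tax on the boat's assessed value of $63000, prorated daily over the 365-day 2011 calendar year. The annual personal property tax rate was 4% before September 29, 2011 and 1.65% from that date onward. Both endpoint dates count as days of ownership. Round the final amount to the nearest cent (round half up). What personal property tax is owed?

September 14 – September 28, 2011: 15 days at 4% → $63000 × 4% × 15/365 = $103.5616
September 29 – October 22, 2011: 24 days at 1.65% → $63000 × 1.65% × 24/365 = $68.3507
Total = $171.9123

$171.91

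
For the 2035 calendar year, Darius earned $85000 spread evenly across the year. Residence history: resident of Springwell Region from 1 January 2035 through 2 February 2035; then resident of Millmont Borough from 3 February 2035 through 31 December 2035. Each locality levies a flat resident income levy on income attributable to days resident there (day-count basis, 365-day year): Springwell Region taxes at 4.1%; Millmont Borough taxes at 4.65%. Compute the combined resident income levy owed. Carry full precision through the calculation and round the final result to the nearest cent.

$3910.23

Springwell Region, 1 January – 2 February 2035: 33 days → $85000 × 4.1% × 33/365 = $315.0822
Millmont Borough, 3 February – 31 December 2035: 332 days → $85000 × 4.65% × 332/365 = $3595.1507
Total = $3910.2329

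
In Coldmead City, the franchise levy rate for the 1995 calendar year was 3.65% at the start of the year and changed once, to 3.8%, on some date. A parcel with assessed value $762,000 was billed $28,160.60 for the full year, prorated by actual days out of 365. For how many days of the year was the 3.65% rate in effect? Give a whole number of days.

254 days

Let d = days at the first rate; then 365 − d days at the second rate.
$762,000 × [3.65%·d + 3.8%·(365−d)] / 365 = $28,160.60
Solving gives d = 254, so the new rate took effect on 12 September 1995.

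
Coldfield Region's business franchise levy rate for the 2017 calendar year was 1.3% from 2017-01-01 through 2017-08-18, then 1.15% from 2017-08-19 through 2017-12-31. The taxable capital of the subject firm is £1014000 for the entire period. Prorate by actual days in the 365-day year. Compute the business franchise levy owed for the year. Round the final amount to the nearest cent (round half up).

2017-01-01 to 2017-08-18: 230 days at 1.3% → £1014000 × 1.3% × 230/365 = £8306.4658
2017-08-19 to 2017-12-31: 135 days at 1.15% → £1014000 × 1.15% × 135/365 = £4312.9726
Total = £12619.4384

£12619.44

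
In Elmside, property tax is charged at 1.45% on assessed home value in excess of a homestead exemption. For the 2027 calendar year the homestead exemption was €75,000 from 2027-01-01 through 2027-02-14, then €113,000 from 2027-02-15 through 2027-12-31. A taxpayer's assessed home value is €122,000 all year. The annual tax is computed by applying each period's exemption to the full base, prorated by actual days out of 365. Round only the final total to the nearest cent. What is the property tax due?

2027-01-01 to 2027-02-14: 45 days, exemption €75,000 → (€122,000 − €75,000) × 1.45% × 45/365 = €84.0205
2027-02-15 to 2027-12-31: 320 days, exemption €113,000 → (€122,000 − €113,000) × 1.45% × 320/365 = €114.4110
Total = €198.4315

€198.43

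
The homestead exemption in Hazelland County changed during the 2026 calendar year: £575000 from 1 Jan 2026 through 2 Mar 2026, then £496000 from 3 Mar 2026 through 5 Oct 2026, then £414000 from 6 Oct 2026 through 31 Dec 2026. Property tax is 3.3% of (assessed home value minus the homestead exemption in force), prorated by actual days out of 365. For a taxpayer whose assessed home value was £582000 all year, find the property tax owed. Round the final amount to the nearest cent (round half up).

1 Jan – 2 Mar 2026: 61 days, exemption £575000 → (£582000 − £575000) × 3.3% × 61/365 = £38.6055
3 Mar – 5 Oct 2026: 217 days, exemption £496000 → (£582000 − £496000) × 3.3% × 217/365 = £1687.2493
6 Oct – 31 Dec 2026: 87 days, exemption £414000 → (£582000 − £414000) × 3.3% × 87/365 = £1321.4466
Total = £3047.3014

£3047.30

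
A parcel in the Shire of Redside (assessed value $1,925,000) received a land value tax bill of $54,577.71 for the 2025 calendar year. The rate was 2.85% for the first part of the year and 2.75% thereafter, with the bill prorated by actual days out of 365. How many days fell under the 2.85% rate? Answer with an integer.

Let d = days at the first rate; then 365 − d days at the second rate.
$1,925,000 × [2.85%·d + 2.75%·(365−d)] / 365 = $54,577.71
Solving gives d = 311, so the new rate took effect on 8 Nov 2025.

311 days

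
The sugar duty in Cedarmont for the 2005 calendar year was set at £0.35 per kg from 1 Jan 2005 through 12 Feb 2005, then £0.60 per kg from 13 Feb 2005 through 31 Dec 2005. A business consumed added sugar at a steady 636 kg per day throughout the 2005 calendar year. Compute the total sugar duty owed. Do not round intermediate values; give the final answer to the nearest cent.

1 Jan – 12 Feb 2005: 43 days × 636 kg/day = 27,348 kg at £0.35/kg → £9,571.80
13 Feb – 31 Dec 2005: 322 days × 636 kg/day = 204,792 kg at £0.60/kg → £122,875.20

£132,447.00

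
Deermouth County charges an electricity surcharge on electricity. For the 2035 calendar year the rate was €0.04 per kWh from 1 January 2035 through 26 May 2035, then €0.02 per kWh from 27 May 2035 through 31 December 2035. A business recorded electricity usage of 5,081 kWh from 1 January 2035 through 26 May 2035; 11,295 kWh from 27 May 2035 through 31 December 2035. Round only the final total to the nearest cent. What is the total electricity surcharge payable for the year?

€429.14

1 January – 26 May 2035: 5,081 kWh at €0.04/kWh → €203.24
27 May – 31 December 2035: 11,295 kWh at €0.02/kWh → €225.90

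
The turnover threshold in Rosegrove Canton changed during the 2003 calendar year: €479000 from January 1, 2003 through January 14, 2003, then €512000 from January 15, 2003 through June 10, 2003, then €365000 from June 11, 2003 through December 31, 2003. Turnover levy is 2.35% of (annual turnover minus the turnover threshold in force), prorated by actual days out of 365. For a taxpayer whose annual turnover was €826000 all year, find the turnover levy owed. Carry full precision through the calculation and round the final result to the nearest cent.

January 1 – January 14, 2003: 14 days, exemption €479000 → (€826000 − €479000) × 2.35% × 14/365 = €312.7753
January 15 – June 10, 2003: 147 days, exemption €512000 → (€826000 − €512000) × 2.35% × 147/365 = €2971.8164
June 11 – December 31, 2003: 204 days, exemption €365000 → (€826000 − €365000) × 2.35% × 204/365 = €6054.8877
Total = €9339.4795

€9339.48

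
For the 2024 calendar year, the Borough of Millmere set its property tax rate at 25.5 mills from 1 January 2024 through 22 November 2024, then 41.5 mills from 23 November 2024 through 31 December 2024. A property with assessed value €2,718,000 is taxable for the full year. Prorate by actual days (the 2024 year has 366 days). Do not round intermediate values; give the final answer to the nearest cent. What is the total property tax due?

€73,942.97

1 January – 22 November 2024: 327 days at 25.5 mills → €2,718,000 × 2.55% × 327/366 = €61,923.6148
23 November – 31 December 2024: 39 days at 41.5 mills → €2,718,000 × 4.15% × 39/366 = €12,019.3525
Total = €73,942.9672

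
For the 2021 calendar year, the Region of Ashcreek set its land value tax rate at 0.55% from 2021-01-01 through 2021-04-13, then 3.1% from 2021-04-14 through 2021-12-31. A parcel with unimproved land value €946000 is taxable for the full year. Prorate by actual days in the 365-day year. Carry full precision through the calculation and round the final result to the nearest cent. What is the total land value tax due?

2021-01-01 to 2021-04-13: 103 days at 0.55% → €946000 × 0.55% × 103/365 = €1468.2438
2021-04-14 to 2021-12-31: 262 days at 3.1% → €946000 × 3.1% × 262/365 = €21050.4438
Total = €22518.6877

€22518.69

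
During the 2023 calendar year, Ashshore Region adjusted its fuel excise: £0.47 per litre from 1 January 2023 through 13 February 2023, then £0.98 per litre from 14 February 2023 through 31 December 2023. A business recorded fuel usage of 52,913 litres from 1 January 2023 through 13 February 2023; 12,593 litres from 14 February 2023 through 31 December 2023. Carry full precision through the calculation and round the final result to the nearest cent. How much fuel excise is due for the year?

£37,210.25

1 January – 13 February 2023: 52,913 litres at £0.47/litre → £24,869.11
14 February – 31 December 2023: 12,593 litres at £0.98/litre → £12,341.14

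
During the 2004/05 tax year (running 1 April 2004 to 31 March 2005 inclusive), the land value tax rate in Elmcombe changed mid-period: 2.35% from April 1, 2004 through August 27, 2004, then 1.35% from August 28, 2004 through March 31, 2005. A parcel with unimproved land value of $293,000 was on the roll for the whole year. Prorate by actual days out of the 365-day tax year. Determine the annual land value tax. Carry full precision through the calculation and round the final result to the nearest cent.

$5,151.58

April 1 – August 27, 2004: 149 days at 2.35% → $293,000 × 2.35% × 149/365 = $2,810.7932
August 28, 2004 – March 31, 2005: 216 days at 1.35% → $293,000 × 1.35% × 216/365 = $2,340.7890
Total = $5,151.5822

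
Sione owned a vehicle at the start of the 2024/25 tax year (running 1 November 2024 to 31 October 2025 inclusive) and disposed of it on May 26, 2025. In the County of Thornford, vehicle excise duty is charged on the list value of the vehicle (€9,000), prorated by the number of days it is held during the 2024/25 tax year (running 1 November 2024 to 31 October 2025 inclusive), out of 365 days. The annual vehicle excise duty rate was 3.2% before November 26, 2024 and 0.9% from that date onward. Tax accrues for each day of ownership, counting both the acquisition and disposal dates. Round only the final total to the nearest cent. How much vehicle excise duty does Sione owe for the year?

€60.12

November 1 – November 25, 2024: 25 days at 3.2% → €9,000 × 3.2% × 25/365 = €19.7260
November 26, 2024 – May 26, 2025: 182 days at 0.9% → €9,000 × 0.9% × 182/365 = €40.3890
Total = €60.1151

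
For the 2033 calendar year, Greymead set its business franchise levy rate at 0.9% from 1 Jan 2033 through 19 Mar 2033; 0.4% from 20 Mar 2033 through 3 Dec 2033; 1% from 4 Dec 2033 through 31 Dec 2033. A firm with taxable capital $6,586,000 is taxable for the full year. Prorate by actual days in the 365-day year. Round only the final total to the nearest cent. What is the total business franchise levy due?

$36,412.46

1 Jan – 19 Mar 2033: 78 days at 0.9% → $6,586,000 × 0.9% × 78/365 = $12,666.7726
20 Mar – 3 Dec 2033: 259 days at 0.4% → $6,586,000 × 0.4% × 259/365 = $18,693.4137
4 Dec – 31 Dec 2033: 28 days at 1% → $6,586,000 × 1% × 28/365 = $5,052.2740
Total = $36,412.4603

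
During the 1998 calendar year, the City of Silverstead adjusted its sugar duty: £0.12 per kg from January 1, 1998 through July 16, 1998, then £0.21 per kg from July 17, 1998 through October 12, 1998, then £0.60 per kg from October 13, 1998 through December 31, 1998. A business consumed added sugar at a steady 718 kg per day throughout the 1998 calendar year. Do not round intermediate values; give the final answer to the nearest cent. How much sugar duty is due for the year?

£64706.16

January 1 – July 16, 1998: 197 days × 718 kg/day = 141,446 kg at £0.12/kg → £16973.52
July 17 – October 12, 1998: 88 days × 718 kg/day = 63,184 kg at £0.21/kg → £13268.64
October 13 – December 31, 1998: 80 days × 718 kg/day = 57,440 kg at £0.60/kg → £34464.00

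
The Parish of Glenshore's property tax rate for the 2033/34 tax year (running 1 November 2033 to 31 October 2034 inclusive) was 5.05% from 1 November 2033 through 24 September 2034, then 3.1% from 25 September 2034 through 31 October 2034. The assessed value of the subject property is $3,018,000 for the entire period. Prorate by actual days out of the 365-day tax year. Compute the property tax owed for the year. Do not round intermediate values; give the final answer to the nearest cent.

$146,443.28

1 November 2033 – 24 September 2034: 328 days at 5.05% → $3,018,000 × 5.05% × 328/365 = $136,959.3205
25 September – 31 October 2034: 37 days at 3.1% → $3,018,000 × 3.1% × 37/365 = $9,483.9616
Total = $146,443.2822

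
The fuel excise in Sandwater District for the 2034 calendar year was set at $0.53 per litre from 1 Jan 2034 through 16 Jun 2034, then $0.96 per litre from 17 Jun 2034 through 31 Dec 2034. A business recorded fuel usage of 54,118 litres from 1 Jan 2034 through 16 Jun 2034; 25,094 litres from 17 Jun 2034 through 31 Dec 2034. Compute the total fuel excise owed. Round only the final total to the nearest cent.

$52,772.78

1 Jan – 16 Jun 2034: 54,118 litres at $0.53/litre → $28,682.54
17 Jun – 31 Dec 2034: 25,094 litres at $0.96/litre → $24,090.24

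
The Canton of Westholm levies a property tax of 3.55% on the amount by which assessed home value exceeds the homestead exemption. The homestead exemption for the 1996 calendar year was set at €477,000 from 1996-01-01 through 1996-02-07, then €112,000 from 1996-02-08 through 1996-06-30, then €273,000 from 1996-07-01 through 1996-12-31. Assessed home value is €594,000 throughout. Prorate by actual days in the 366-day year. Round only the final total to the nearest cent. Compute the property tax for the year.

1996-01-01 to 1996-02-07: 38 days, exemption €477,000 → (€594,000 − €477,000) × 3.55% × 38/366 = €431.2377
1996-02-08 to 1996-06-30: 144 days, exemption €112,000 → (€594,000 − €112,000) × 3.55% × 144/366 = €6,732.1967
1996-07-01 to 1996-12-31: 184 days, exemption €273,000 → (€594,000 − €273,000) × 3.55% × 184/366 = €5,728.8852
Total = €12,892.3197

€12,892.32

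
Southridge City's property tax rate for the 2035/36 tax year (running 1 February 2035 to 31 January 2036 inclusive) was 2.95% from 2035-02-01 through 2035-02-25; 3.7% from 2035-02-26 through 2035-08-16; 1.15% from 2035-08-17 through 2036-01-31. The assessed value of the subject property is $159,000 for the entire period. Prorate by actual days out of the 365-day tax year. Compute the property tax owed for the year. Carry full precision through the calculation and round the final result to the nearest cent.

$3,935.14

2035-02-01 to 2035-02-25: 25 days at 2.95% → $159,000 × 2.95% × 25/365 = $321.2671
2035-02-26 to 2035-08-16: 172 days at 3.7% → $159,000 × 3.7% × 172/365 = $2,772.2630
2035-08-17 to 2036-01-31: 168 days at 1.15% → $159,000 × 1.15% × 168/365 = $841.6110
Total = $3,935.1411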